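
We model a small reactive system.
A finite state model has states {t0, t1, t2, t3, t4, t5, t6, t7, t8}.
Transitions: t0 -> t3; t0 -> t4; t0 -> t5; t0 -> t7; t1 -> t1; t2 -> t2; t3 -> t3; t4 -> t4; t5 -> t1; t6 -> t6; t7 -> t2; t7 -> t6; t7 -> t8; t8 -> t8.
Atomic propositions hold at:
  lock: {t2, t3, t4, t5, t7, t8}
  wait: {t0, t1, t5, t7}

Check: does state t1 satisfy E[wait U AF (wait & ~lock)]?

Yes

Sat(~lock) = {t0, t1, t6}
Sat(wait & ~lock) = {t0, t1}
AF (wait & ~lock): least fixpoint, start Z0 = {t0, t1}, add states with every successor in Z. Z1 = {t0, t1, t5}; fixed.
Sat(AF (wait & ~lock)) = {t0, t1, t5}
E[wait U AF (wait & ~lock)]: least fixpoint, start Z0 = Sat(AF (wait & ~lock)) = {t0, t1, t5}, add states in Sat(wait) with some successor in Z. Already a fixed point.
Sat(E[wait U AF (wait & ~lock)]) = {t0, t1, t5}
t1 ∈ Sat(E[wait U AF (wait & ~lock)]) = {t0, t1, t5}, so the formula holds at t1.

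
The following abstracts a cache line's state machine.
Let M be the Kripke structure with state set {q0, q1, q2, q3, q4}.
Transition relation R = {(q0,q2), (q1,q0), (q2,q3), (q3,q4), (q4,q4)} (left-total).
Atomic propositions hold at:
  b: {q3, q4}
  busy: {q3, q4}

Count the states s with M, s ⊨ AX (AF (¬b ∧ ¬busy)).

Sat(¬b) = {q0, q1, q2}
Sat(¬busy) = {q0, q1, q2}
Sat(¬b ∧ ¬busy) = {q0, q1, q2}
AF (¬b ∧ ¬busy): least fixpoint, start Z0 = {q0, q1, q2}, add states with every successor in Z. Already a fixed point.
Sat(AF (¬b ∧ ¬busy)) = {q0, q1, q2}
Sat(AX (AF (¬b ∧ ¬busy))) = {s : every successor in {q0, q1, q2}} = {q0, q1}
|Sat(AX (AF (¬b ∧ ¬busy)))| = |{q0, q1}| = 2.

2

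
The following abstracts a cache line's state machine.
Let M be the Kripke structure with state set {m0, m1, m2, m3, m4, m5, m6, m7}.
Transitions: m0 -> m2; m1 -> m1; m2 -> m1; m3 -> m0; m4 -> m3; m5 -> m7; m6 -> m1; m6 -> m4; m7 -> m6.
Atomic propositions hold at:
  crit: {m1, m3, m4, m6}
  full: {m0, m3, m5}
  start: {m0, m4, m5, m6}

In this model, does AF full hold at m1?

No

AF full: least fixpoint, start Z0 = {m0, m3, m5}, add states with every successor in Z. Z1 = {m0, m3, m4, m5}; fixed.
Sat(AF full) = {m0, m3, m4, m5}
m1 ∉ Sat(AF full) = {m0, m3, m4, m5}, so the formula does not hold at m1.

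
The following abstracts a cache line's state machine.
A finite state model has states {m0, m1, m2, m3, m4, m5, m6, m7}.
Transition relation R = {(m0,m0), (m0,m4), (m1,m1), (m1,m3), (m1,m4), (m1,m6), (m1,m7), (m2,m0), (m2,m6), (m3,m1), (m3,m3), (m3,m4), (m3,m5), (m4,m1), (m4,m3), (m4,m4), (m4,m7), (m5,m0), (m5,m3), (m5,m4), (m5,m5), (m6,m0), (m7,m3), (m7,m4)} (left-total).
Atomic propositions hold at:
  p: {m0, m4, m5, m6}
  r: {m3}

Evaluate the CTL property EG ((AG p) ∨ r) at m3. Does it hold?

AG p: greatest fixpoint, start Z0 = {m0, m4, m5, m6}, keep only states in Sat with every successor in Z. Z1 = {m0, m6}; Z2 = {m6}; Z3 = ∅; fixed.
Sat(AG p) = ∅
Sat((AG p) ∨ r) = {m3}
EG ((AG p) ∨ r): greatest fixpoint, start Z0 = {m3}, keep only states in Sat with some successor in Z. Already a fixed point.
Sat(EG ((AG p) ∨ r)) = {m3}
m3 ∈ Sat(EG ((AG p) ∨ r)) = {m3}, so the formula holds at m3.

Yes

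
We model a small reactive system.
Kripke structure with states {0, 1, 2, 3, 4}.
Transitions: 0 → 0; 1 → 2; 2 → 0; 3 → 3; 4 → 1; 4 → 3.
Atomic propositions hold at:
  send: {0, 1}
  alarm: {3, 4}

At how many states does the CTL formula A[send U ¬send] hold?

4

Sat(¬send) = {2, 3, 4}
A[send U ¬send]: least fixpoint, start Z0 = Sat(¬send) = {2, 3, 4}, add states in Sat(send) with every successor in Z. Z1 = {1, 2, 3, 4}; fixed.
Sat(A[send U ¬send]) = {1, 2, 3, 4}
|Sat(A[send U ¬send])| = |{1, 2, 3, 4}| = 4.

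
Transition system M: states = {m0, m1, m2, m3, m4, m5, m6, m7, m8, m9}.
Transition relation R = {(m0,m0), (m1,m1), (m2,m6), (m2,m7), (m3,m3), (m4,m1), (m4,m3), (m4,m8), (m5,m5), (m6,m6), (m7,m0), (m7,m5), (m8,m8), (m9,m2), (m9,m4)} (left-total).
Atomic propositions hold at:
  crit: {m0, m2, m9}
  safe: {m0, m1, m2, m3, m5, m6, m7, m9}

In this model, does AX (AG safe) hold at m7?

Yes

AG safe: greatest fixpoint, start Z0 = {m0, m1, m2, m3, m5, m6, m7, m9}, keep only states in Sat with every successor in Z. Z1 = {m0, m1, m2, m3, m5, m6, m7}; fixed.
Sat(AG safe) = {m0, m1, m2, m3, m5, m6, m7}
Sat(AX (AG safe)) = {s : every successor in {m0, m1, m2, m3, m5, m6, m7}} = {m0, m1, m2, m3, m5, m6, m7}
m7 ∈ Sat(AX (AG safe)) = {m0, m1, m2, m3, m5, m6, m7}, so the formula holds at m7.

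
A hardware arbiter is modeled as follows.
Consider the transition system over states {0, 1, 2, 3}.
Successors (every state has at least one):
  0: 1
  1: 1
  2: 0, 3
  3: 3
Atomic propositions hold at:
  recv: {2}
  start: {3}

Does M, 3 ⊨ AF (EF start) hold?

Yes

EF start: least fixpoint, start Z0 = {3}, add states with some successor in Z. Z1 = {2, 3}; fixed.
Sat(EF start) = {2, 3}
AF (EF start): least fixpoint, start Z0 = {2, 3}, add states with every successor in Z. Already a fixed point.
Sat(AF (EF start)) = {2, 3}
3 ∈ Sat(AF (EF start)) = {2, 3}, so the formula holds at 3.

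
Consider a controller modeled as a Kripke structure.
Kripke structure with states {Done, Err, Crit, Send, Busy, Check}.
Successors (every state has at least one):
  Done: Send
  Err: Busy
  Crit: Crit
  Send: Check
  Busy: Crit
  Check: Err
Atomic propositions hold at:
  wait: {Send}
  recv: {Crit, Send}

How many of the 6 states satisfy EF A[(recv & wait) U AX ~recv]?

Sat(recv & wait) = {Send}
Sat(~recv) = {Done, Err, Busy, Check}
Sat(AX ~recv) = {s : every successor in {Done, Err, Busy, Check}} = {Err, Send, Check}
A[(recv & wait) U AX ~recv]: least fixpoint, start Z0 = Sat(AX ~recv) = {Err, Send, Check}, add states in Sat(recv & wait) with every successor in Z. Already a fixed point.
Sat(A[(recv & wait) U AX ~recv]) = {Err, Send, Check}
EF A[(recv & wait) U AX ~recv]: least fixpoint, start Z0 = {Err, Send, Check}, add states with some successor in Z. Z1 = {Done, Err, Send, Check}; fixed.
Sat(EF A[(recv & wait) U AX ~recv]) = {Done, Err, Send, Check}
|Sat(EF A[(recv & wait) U AX ~recv])| = |{Done, Err, Send, Check}| = 4.

4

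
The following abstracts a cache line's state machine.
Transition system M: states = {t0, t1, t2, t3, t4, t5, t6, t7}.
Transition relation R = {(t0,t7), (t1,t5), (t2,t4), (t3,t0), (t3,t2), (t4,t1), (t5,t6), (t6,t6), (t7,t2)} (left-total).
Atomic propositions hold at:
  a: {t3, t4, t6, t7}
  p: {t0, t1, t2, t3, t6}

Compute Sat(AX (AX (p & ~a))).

Sat(~a) = {t0, t1, t2, t5}
Sat(p & ~a) = {t0, t1, t2}
Sat(AX (p & ~a)) = {s : every successor in {t0, t1, t2}} = {t3, t4, t7}
Sat(AX (AX (p & ~a))) = {s : every successor in {t3, t4, t7}} = {t0, t2}

{t0, t2}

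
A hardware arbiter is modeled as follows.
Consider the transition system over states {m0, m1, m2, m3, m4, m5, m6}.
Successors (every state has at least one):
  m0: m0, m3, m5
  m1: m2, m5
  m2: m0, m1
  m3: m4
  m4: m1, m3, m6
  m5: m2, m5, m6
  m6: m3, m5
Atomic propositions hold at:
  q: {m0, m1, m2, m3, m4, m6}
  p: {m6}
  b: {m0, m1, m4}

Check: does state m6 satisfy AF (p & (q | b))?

Sat(q | b) = {m0, m1, m2, m3, m4, m6}
Sat(p & (q | b)) = {m6}
AF (p & (q | b)): least fixpoint, start Z0 = {m6}, add states with every successor in Z. Already a fixed point.
Sat(AF (p & (q | b))) = {m6}
m6 ∈ Sat(AF (p & (q | b))) = {m6}, so the formula holds at m6.

Yes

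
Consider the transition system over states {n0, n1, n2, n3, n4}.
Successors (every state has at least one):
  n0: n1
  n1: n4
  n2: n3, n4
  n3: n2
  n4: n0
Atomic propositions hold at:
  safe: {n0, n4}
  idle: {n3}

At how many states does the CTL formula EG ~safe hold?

2

Sat(~safe) = {n1, n2, n3}
EG ~safe: greatest fixpoint, start Z0 = {n1, n2, n3}, keep only states in Sat with some successor in Z. Z1 = {n2, n3}; fixed.
Sat(EG ~safe) = {n2, n3}
|Sat(EG ~safe)| = |{n2, n3}| = 2.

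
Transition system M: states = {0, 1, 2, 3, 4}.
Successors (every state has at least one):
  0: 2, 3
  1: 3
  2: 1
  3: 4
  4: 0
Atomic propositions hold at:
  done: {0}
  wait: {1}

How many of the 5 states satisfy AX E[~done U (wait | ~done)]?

Sat(~done) = {1, 2, 3, 4}
Sat(wait | ~done) = {1, 2, 3, 4}
E[~done U (wait | ~done)]: least fixpoint, start Z0 = Sat((wait | ~done)) = {1, 2, 3, 4}, add states in Sat(~done) with some successor in Z. Already a fixed point.
Sat(E[~done U (wait | ~done)]) = {1, 2, 3, 4}
Sat(AX E[~done U (wait | ~done)]) = {s : every successor in {1, 2, 3, 4}} = {0, 1, 2, 3}
|Sat(AX E[~done U (wait | ~done)])| = |{0, 1, 2, 3}| = 4.

4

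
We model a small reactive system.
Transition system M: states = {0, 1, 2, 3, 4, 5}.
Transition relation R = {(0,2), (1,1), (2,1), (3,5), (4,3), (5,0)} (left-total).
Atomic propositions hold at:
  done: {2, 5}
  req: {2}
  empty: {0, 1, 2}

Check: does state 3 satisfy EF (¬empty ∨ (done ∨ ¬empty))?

Yes

Sat(¬empty) = {3, 4, 5}
Sat(done ∨ ¬empty) = {2, 3, 4, 5}
Sat(¬empty ∨ (done ∨ ¬empty)) = {2, 3, 4, 5}
EF (¬empty ∨ (done ∨ ¬empty)): least fixpoint, start Z0 = {2, 3, 4, 5}, add states with some successor in Z. Z1 = {0, 2, 3, 4, 5}; fixed.
Sat(EF (¬empty ∨ (done ∨ ¬empty))) = {0, 2, 3, 4, 5}
3 ∈ Sat(EF (¬empty ∨ (done ∨ ¬empty))) = {0, 2, 3, 4, 5}, so the formula holds at 3.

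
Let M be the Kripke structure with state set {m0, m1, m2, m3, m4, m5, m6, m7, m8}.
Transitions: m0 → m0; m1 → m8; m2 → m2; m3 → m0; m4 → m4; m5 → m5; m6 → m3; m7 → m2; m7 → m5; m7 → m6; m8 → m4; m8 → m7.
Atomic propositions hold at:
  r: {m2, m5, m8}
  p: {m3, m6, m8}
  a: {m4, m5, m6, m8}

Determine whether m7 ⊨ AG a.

AG a: greatest fixpoint, start Z0 = {m4, m5, m6, m8}, keep only states in Sat with every successor in Z. Z1 = {m4, m5}; fixed.
Sat(AG a) = {m4, m5}
m7 ∉ Sat(AG a) = {m4, m5}, so the formula does not hold at m7.

No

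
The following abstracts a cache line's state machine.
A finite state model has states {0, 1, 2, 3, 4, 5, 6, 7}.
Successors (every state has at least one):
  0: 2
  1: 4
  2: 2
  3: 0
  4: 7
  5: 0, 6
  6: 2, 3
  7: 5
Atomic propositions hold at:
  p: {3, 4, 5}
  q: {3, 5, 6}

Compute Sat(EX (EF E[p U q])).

E[p U q]: least fixpoint, start Z0 = Sat(q) = {3, 5, 6}, add states in Sat(p) with some successor in Z. Already a fixed point.
Sat(E[p U q]) = {3, 5, 6}
EF E[p U q]: least fixpoint, start Z0 = {3, 5, 6}, add states with some successor in Z. Z1 = {3, 5, 6, 7}; Z2 = {3, 4, 5, 6, 7}; Z3 = {1, 3, 4, 5, 6, 7}; fixed.
Sat(EF E[p U q]) = {1, 3, 4, 5, 6, 7}
Sat(EX (EF E[p U q])) = {s : some successor in {1, 3, 4, 5, 6, 7}} = {1, 4, 5, 6, 7}

{1, 4, 5, 6, 7}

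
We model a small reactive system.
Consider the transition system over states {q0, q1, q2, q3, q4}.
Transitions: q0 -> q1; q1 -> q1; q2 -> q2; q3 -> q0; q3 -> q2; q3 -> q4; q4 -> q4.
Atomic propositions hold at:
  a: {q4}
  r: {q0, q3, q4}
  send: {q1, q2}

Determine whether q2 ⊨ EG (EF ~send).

Sat(~send) = {q0, q3, q4}
EF ~send: least fixpoint, start Z0 = {q0, q3, q4}, add states with some successor in Z. Already a fixed point.
Sat(EF ~send) = {q0, q3, q4}
EG (EF ~send): greatest fixpoint, start Z0 = {q0, q3, q4}, keep only states in Sat with some successor in Z. Z1 = {q3, q4}; fixed.
Sat(EG (EF ~send)) = {q3, q4}
q2 ∉ Sat(EG (EF ~send)) = {q3, q4}, so the formula does not hold at q2.

No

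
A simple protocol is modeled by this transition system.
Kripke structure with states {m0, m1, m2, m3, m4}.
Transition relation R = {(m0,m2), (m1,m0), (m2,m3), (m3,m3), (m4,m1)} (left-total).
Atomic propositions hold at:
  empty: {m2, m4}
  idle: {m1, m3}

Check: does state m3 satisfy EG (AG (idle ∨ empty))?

Sat(idle ∨ empty) = {m1, m2, m3, m4}
AG (idle ∨ empty): greatest fixpoint, start Z0 = {m1, m2, m3, m4}, keep only states in Sat with every successor in Z. Z1 = {m2, m3, m4}; Z2 = {m2, m3}; fixed.
Sat(AG (idle ∨ empty)) = {m2, m3}
EG (AG (idle ∨ empty)): greatest fixpoint, start Z0 = {m2, m3}, keep only states in Sat with some successor in Z. Already a fixed point.
Sat(EG (AG (idle ∨ empty))) = {m2, m3}
m3 ∈ Sat(EG (AG (idle ∨ empty))) = {m2, m3}, so the formula holds at m3.

Yes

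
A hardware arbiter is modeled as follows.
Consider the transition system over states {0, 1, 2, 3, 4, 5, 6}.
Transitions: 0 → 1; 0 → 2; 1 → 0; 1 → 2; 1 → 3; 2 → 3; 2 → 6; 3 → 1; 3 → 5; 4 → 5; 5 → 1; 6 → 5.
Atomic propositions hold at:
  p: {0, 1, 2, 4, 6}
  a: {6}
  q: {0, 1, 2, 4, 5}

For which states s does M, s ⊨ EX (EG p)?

EG p: greatest fixpoint, start Z0 = {0, 1, 2, 4, 6}, keep only states in Sat with some successor in Z. Z1 = {0, 1, 2}; Z2 = {0, 1}; fixed.
Sat(EG p) = {0, 1}
Sat(EX (EG p)) = {s : some successor in {0, 1}} = {0, 1, 3, 5}

{0, 1, 3, 5}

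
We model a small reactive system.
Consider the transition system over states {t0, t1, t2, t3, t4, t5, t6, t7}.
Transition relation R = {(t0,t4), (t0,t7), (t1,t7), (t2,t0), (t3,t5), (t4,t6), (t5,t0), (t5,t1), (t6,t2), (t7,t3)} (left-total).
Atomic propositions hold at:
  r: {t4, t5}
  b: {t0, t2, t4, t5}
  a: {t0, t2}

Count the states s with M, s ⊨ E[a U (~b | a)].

6

Sat(~b) = {t1, t3, t6, t7}
Sat(~b | a) = {t0, t1, t2, t3, t6, t7}
E[a U (~b | a)]: least fixpoint, start Z0 = Sat((~b | a)) = {t0, t1, t2, t3, t6, t7}, add states in Sat(a) with some successor in Z. Already a fixed point.
Sat(E[a U (~b | a)]) = {t0, t1, t2, t3, t6, t7}
|Sat(E[a U (~b | a)])| = |{t0, t1, t2, t3, t6, t7}| = 6.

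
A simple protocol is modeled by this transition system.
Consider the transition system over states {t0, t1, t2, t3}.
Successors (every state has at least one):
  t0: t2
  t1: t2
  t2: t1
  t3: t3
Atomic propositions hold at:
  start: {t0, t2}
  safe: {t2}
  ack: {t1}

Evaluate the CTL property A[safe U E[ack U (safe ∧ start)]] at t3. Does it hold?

No

Sat(safe ∧ start) = {t2}
E[ack U (safe ∧ start)]: least fixpoint, start Z0 = Sat((safe ∧ start)) = {t2}, add states in Sat(ack) with some successor in Z. Z1 = {t1, t2}; fixed.
Sat(E[ack U (safe ∧ start)]) = {t1, t2}
A[safe U E[ack U (safe ∧ start)]]: least fixpoint, start Z0 = Sat(E[ack U (safe ∧ start)]) = {t1, t2}, add states in Sat(safe) with every successor in Z. Already a fixed point.
Sat(A[safe U E[ack U (safe ∧ start)]]) = {t1, t2}
t3 ∉ Sat(A[safe U E[ack U (safe ∧ start)]]) = {t1, t2}, so the formula does not hold at t3.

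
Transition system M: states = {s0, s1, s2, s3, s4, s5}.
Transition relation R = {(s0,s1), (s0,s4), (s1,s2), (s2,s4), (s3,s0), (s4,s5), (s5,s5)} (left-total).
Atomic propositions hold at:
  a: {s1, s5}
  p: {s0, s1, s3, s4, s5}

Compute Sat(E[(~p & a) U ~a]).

{s0, s2, s3, s4}

Sat(~p) = {s2}
Sat(~p & a) = ∅
Sat(~a) = {s0, s2, s3, s4}
E[(~p & a) U ~a]: least fixpoint, start Z0 = Sat(~a) = {s0, s2, s3, s4}, add states in Sat(~p & a) with some successor in Z. Already a fixed point.
Sat(E[(~p & a) U ~a]) = {s0, s2, s3, s4}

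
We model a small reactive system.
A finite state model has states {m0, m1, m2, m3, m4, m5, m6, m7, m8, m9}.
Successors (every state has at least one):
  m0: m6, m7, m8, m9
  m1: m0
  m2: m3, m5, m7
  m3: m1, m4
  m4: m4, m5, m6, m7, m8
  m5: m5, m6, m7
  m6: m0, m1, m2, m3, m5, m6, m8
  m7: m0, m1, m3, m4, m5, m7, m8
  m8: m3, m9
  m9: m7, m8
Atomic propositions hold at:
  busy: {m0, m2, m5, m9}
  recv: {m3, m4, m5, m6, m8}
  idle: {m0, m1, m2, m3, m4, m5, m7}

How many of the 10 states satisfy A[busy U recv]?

A[busy U recv]: least fixpoint, start Z0 = Sat(recv) = {m3, m4, m5, m6, m8}, add states in Sat(busy) with every successor in Z. Already a fixed point.
Sat(A[busy U recv]) = {m3, m4, m5, m6, m8}
|Sat(A[busy U recv])| = |{m3, m4, m5, m6, m8}| = 5.

5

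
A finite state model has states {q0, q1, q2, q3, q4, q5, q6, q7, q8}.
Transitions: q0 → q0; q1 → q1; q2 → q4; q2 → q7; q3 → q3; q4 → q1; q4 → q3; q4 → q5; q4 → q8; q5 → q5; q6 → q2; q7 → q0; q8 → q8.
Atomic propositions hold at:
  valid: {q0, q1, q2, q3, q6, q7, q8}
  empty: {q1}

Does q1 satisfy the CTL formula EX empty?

Sat(EX empty) = {s : some successor in {q1}} = {q1, q4}
q1 ∈ Sat(EX empty) = {q1, q4}, so the formula holds at q1.

Yes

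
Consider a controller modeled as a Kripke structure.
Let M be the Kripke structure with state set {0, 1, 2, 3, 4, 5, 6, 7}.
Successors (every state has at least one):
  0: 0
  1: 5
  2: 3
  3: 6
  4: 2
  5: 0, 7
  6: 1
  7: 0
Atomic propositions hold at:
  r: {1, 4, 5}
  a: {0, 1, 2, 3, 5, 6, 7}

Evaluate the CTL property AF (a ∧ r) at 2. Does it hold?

Yes

Sat(a ∧ r) = {1, 5}
AF (a ∧ r): least fixpoint, start Z0 = {1, 5}, add states with every successor in Z. Z1 = {1, 5, 6}; Z2 = {1, 3, 5, 6}; Z3 = {1, 2, 3, 5, 6}; Z4 = {1, 2, 3, 4, 5, 6}; fixed.
Sat(AF (a ∧ r)) = {1, 2, 3, 4, 5, 6}
2 ∈ Sat(AF (a ∧ r)) = {1, 2, 3, 4, 5, 6}, so the formula holds at 2.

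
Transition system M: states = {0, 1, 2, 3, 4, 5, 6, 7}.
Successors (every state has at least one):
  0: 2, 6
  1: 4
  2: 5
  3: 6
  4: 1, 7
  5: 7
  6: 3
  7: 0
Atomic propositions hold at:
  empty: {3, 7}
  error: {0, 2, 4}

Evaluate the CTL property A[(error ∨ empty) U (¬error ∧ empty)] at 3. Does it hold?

Sat(error ∨ empty) = {0, 2, 3, 4, 7}
Sat(¬error) = {1, 3, 5, 6, 7}
Sat(¬error ∧ empty) = {3, 7}
A[(error ∨ empty) U (¬error ∧ empty)]: least fixpoint, start Z0 = Sat((¬error ∧ empty)) = {3, 7}, add states in Sat(error ∨ empty) with every successor in Z. Already a fixed point.
Sat(A[(error ∨ empty) U (¬error ∧ empty)]) = {3, 7}
3 ∈ Sat(A[(error ∨ empty) U (¬error ∧ empty)]) = {3, 7}, so the formula holds at 3.

Yes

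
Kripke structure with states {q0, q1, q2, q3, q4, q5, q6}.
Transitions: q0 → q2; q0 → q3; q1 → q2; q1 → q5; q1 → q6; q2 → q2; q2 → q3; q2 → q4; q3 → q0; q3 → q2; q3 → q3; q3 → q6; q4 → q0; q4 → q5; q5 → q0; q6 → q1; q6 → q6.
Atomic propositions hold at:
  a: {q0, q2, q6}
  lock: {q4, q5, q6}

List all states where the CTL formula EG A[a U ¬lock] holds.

Sat(¬lock) = {q0, q1, q2, q3}
A[a U ¬lock]: least fixpoint, start Z0 = Sat(¬lock) = {q0, q1, q2, q3}, add states in Sat(a) with every successor in Z. Already a fixed point.
Sat(A[a U ¬lock]) = {q0, q1, q2, q3}
EG A[a U ¬lock]: greatest fixpoint, start Z0 = {q0, q1, q2, q3}, keep only states in Sat with some successor in Z. Already a fixed point.
Sat(EG A[a U ¬lock]) = {q0, q1, q2, q3}

{q0, q1, q2, q3}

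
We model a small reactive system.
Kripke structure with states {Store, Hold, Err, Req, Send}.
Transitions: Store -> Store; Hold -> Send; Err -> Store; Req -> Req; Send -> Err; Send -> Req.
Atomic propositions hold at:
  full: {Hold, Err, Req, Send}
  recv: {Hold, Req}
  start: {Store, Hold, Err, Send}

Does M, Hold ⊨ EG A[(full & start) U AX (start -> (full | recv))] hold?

Yes

Sat(full & start) = {Hold, Err, Send}
Sat(full | recv) = {Hold, Err, Req, Send}
Sat(start -> (full | recv)) = {Hold, Err, Req, Send}
Sat(AX (start -> (full | recv))) = {s : every successor in {Hold, Err, Req, Send}} = {Hold, Req, Send}
A[(full & start) U AX (start -> (full | recv))]: least fixpoint, start Z0 = Sat(AX (start -> (full | recv))) = {Hold, Req, Send}, add states in Sat(full & start) with every successor in Z. Already a fixed point.
Sat(A[(full & start) U AX (start -> (full | recv))]) = {Hold, Req, Send}
EG A[(full & start) U AX (start -> (full | recv))]: greatest fixpoint, start Z0 = {Hold, Req, Send}, keep only states in Sat with some successor in Z. Already a fixed point.
Sat(EG A[(full & start) U AX (start -> (full | recv))]) = {Hold, Req, Send}
Hold ∈ Sat(EG A[(full & start) U AX (start -> (full | recv))]) = {Hold, Req, Send}, so the formula holds at Hold.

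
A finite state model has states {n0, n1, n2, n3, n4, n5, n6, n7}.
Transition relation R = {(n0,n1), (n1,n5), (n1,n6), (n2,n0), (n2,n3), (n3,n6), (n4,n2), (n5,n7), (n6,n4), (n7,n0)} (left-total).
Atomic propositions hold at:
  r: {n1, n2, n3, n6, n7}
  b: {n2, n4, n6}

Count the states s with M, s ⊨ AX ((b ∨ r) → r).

7

Sat(b ∨ r) = {n1, n2, n3, n4, n6, n7}
Sat((b ∨ r) → r) = {n0, n1, n2, n3, n5, n6, n7}
Sat(AX ((b ∨ r) → r)) = {s : every successor in {n0, n1, n2, n3, n5, n6, n7}} = {n0, n1, n2, n3, n4, n5, n7}
|Sat(AX ((b ∨ r) → r))| = |{n0, n1, n2, n3, n4, n5, n7}| = 7.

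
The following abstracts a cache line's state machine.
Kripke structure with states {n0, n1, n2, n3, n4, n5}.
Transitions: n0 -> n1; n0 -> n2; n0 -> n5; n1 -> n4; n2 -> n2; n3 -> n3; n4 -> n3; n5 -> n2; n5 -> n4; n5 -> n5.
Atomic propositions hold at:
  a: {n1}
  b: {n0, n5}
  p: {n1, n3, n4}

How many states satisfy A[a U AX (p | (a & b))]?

Sat(a & b) = ∅
Sat(p | (a & b)) = {n1, n3, n4}
Sat(AX (p | (a & b))) = {s : every successor in {n1, n3, n4}} = {n1, n3, n4}
A[a U AX (p | (a & b))]: least fixpoint, start Z0 = Sat(AX (p | (a & b))) = {n1, n3, n4}, add states in Sat(a) with every successor in Z. Already a fixed point.
Sat(A[a U AX (p | (a & b))]) = {n1, n3, n4}
|Sat(A[a U AX (p | (a & b))])| = |{n1, n3, n4}| = 3.

3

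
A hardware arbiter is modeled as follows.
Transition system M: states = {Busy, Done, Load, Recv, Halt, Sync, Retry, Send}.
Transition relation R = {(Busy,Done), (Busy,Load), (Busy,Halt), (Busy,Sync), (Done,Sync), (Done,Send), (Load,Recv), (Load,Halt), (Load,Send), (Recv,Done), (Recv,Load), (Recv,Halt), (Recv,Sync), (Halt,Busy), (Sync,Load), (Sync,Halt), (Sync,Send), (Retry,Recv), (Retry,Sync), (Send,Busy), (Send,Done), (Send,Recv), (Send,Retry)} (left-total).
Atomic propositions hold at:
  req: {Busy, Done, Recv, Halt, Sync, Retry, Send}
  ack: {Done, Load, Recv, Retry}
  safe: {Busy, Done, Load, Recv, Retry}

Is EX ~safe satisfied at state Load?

Sat(~safe) = {Halt, Sync, Send}
Sat(EX ~safe) = {s : some successor in {Halt, Sync, Send}} = {Busy, Done, Load, Recv, Sync, Retry}
Load ∈ Sat(EX ~safe) = {Busy, Done, Load, Recv, Sync, Retry}, so the formula holds at Load.

Yes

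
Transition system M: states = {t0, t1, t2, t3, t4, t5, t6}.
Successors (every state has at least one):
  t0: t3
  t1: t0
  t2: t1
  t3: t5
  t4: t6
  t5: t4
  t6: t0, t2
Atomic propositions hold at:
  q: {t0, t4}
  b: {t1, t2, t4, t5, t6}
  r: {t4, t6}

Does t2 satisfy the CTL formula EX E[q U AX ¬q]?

No

Sat(¬q) = {t1, t2, t3, t5, t6}
Sat(AX ¬q) = {s : every successor in {t1, t2, t3, t5, t6}} = {t0, t2, t3, t4}
E[q U AX ¬q]: least fixpoint, start Z0 = Sat(AX ¬q) = {t0, t2, t3, t4}, add states in Sat(q) with some successor in Z. Already a fixed point.
Sat(E[q U AX ¬q]) = {t0, t2, t3, t4}
Sat(EX E[q U AX ¬q]) = {s : some successor in {t0, t2, t3, t4}} = {t0, t1, t5, t6}
t2 ∉ Sat(EX E[q U AX ¬q]) = {t0, t1, t5, t6}, so the formula does not hold at t2.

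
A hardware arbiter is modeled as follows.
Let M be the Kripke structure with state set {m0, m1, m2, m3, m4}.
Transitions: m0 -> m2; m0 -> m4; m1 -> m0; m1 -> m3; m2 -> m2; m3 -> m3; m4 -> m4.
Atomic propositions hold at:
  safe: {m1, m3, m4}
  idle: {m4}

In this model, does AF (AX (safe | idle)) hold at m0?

Sat(safe | idle) = {m1, m3, m4}
Sat(AX (safe | idle)) = {s : every successor in {m1, m3, m4}} = {m3, m4}
AF (AX (safe | idle)): least fixpoint, start Z0 = {m3, m4}, add states with every successor in Z. Already a fixed point.
Sat(AF (AX (safe | idle))) = {m3, m4}
m0 ∉ Sat(AF (AX (safe | idle))) = {m3, m4}, so the formula does not hold at m0.

No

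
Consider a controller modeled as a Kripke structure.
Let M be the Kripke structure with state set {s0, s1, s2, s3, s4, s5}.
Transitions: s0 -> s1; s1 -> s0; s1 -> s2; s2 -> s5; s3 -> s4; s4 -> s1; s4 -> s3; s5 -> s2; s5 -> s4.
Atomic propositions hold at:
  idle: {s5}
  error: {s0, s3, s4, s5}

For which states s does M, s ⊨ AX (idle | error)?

{s2, s3}

Sat(idle | error) = {s0, s3, s4, s5}
Sat(AX (idle | error)) = {s : every successor in {s0, s3, s4, s5}} = {s2, s3}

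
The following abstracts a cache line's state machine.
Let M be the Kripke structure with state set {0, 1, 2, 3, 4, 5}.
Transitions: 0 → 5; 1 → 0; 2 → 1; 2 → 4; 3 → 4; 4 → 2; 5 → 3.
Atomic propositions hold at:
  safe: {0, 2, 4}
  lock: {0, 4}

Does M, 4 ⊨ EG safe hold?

EG safe: greatest fixpoint, start Z0 = {0, 2, 4}, keep only states in Sat with some successor in Z. Z1 = {2, 4}; fixed.
Sat(EG safe) = {2, 4}
4 ∈ Sat(EG safe) = {2, 4}, so the formula holds at 4.

Yes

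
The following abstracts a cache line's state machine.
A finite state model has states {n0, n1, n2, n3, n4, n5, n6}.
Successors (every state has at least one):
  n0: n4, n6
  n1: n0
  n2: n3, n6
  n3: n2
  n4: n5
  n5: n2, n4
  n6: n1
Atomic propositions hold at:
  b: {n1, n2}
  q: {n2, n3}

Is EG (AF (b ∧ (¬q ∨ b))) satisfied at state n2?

Yes

Sat(¬q) = {n0, n1, n4, n5, n6}
Sat(¬q ∨ b) = {n0, n1, n2, n4, n5, n6}
Sat(b ∧ (¬q ∨ b)) = {n1, n2}
AF (b ∧ (¬q ∨ b)): least fixpoint, start Z0 = {n1, n2}, add states with every successor in Z. Z1 = {n1, n2, n3, n6}; fixed.
Sat(AF (b ∧ (¬q ∨ b))) = {n1, n2, n3, n6}
EG (AF (b ∧ (¬q ∨ b))): greatest fixpoint, start Z0 = {n1, n2, n3, n6}, keep only states in Sat with some successor in Z. Z1 = {n2, n3, n6}; Z2 = {n2, n3}; fixed.
Sat(EG (AF (b ∧ (¬q ∨ b)))) = {n2, n3}
n2 ∈ Sat(EG (AF (b ∧ (¬q ∨ b)))) = {n2, n3}, so the formula holds at n2.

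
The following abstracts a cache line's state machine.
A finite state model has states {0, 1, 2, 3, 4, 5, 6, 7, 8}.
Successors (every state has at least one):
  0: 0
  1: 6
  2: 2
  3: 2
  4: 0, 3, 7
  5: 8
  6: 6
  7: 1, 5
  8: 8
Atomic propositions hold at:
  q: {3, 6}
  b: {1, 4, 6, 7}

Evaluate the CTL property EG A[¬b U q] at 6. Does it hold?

Sat(¬b) = {0, 2, 3, 5, 8}
A[¬b U q]: least fixpoint, start Z0 = Sat(q) = {3, 6}, add states in Sat(¬b) with every successor in Z. Already a fixed point.
Sat(A[¬b U q]) = {3, 6}
EG A[¬b U q]: greatest fixpoint, start Z0 = {3, 6}, keep only states in Sat with some successor in Z. Z1 = {6}; fixed.
Sat(EG A[¬b U q]) = {6}
6 ∈ Sat(EG A[¬b U q]) = {6}, so the formula holds at 6.

Yes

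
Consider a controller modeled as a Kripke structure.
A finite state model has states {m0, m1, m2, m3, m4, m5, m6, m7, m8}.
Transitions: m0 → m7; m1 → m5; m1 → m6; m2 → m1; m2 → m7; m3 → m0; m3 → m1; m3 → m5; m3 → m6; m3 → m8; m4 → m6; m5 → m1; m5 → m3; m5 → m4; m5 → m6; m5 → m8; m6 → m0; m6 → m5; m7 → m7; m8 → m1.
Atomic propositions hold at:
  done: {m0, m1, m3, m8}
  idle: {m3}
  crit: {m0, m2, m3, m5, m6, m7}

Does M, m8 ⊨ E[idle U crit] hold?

No

E[idle U crit]: least fixpoint, start Z0 = Sat(crit) = {m0, m2, m3, m5, m6, m7}, add states in Sat(idle) with some successor in Z. Already a fixed point.
Sat(E[idle U crit]) = {m0, m2, m3, m5, m6, m7}
m8 ∉ Sat(E[idle U crit]) = {m0, m2, m3, m5, m6, m7}, so the formula does not hold at m8.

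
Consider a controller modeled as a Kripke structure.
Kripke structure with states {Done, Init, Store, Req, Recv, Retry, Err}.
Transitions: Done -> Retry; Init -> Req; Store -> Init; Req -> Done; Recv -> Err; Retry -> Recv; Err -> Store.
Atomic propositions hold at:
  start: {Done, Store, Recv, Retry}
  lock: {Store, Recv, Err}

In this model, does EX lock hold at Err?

Sat(EX lock) = {s : some successor in {Store, Recv, Err}} = {Recv, Retry, Err}
Err ∈ Sat(EX lock) = {Recv, Retry, Err}, so the formula holds at Err.

Yes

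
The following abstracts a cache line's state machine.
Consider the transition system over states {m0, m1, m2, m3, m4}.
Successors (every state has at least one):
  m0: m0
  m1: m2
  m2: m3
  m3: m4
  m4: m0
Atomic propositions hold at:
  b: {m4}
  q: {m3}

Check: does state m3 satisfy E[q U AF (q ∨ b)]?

Yes

Sat(q ∨ b) = {m3, m4}
AF (q ∨ b): least fixpoint, start Z0 = {m3, m4}, add states with every successor in Z. Z1 = {m2, m3, m4}; Z2 = {m1, m2, m3, m4}; fixed.
Sat(AF (q ∨ b)) = {m1, m2, m3, m4}
E[q U AF (q ∨ b)]: least fixpoint, start Z0 = Sat(AF (q ∨ b)) = {m1, m2, m3, m4}, add states in Sat(q) with some successor in Z. Already a fixed point.
Sat(E[q U AF (q ∨ b)]) = {m1, m2, m3, m4}
m3 ∈ Sat(E[q U AF (q ∨ b)]) = {m1, m2, m3, m4}, so the formula holds at m3.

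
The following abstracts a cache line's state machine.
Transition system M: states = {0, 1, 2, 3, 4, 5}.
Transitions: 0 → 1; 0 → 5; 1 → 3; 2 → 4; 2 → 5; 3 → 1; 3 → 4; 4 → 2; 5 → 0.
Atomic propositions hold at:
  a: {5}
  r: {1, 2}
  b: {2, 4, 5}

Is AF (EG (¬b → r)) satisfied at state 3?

Sat(¬b) = {0, 1, 3}
Sat(¬b → r) = {1, 2, 4, 5}
EG (¬b → r): greatest fixpoint, start Z0 = {1, 2, 4, 5}, keep only states in Sat with some successor in Z. Z1 = {2, 4}; fixed.
Sat(EG (¬b → r)) = {2, 4}
AF (EG (¬b → r)): least fixpoint, start Z0 = {2, 4}, add states with every successor in Z. Already a fixed point.
Sat(AF (EG (¬b → r))) = {2, 4}
3 ∉ Sat(AF (EG (¬b → r))) = {2, 4}, so the formula does not hold at 3.

No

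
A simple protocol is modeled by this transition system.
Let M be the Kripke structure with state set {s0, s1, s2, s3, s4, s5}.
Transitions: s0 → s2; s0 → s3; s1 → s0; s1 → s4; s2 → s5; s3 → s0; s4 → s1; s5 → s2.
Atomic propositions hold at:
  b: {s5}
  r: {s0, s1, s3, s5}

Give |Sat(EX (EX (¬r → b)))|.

Sat(¬r) = {s2, s4}
Sat(¬r → b) = {s0, s1, s3, s5}
Sat(EX (¬r → b)) = {s : some successor in {s0, s1, s3, s5}} = {s0, s1, s2, s3, s4}
Sat(EX (EX (¬r → b))) = {s : some successor in {s0, s1, s2, s3, s4}} = {s0, s1, s3, s4, s5}
|Sat(EX (EX (¬r → b)))| = |{s0, s1, s3, s4, s5}| = 5.

5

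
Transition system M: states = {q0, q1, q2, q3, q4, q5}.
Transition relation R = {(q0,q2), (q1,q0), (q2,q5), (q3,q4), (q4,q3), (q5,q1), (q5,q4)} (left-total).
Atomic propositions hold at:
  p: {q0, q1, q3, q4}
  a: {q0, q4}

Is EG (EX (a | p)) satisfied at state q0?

Sat(a | p) = {q0, q1, q3, q4}
Sat(EX (a | p)) = {s : some successor in {q0, q1, q3, q4}} = {q1, q3, q4, q5}
EG (EX (a | p)): greatest fixpoint, start Z0 = {q1, q3, q4, q5}, keep only states in Sat with some successor in Z. Z1 = {q3, q4, q5}; fixed.
Sat(EG (EX (a | p))) = {q3, q4, q5}
q0 ∉ Sat(EG (EX (a | p))) = {q3, q4, q5}, so the formula does not hold at q0.

No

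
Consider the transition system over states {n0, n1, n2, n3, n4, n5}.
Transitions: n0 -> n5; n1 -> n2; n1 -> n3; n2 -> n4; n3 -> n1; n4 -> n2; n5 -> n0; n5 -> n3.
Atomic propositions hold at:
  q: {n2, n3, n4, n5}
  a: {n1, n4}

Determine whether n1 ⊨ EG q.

No

EG q: greatest fixpoint, start Z0 = {n2, n3, n4, n5}, keep only states in Sat with some successor in Z. Z1 = {n2, n4, n5}; Z2 = {n2, n4}; fixed.
Sat(EG q) = {n2, n4}
n1 ∉ Sat(EG q) = {n2, n4}, so the formula does not hold at n1.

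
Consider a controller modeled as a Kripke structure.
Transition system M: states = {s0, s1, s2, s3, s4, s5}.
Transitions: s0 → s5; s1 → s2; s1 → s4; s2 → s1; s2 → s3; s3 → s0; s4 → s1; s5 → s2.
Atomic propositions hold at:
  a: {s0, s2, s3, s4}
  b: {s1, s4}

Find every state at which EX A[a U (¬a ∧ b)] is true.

{s1, s2, s4}

Sat(¬a) = {s1, s5}
Sat(¬a ∧ b) = {s1}
A[a U (¬a ∧ b)]: least fixpoint, start Z0 = Sat((¬a ∧ b)) = {s1}, add states in Sat(a) with every successor in Z. Z1 = {s1, s4}; fixed.
Sat(A[a U (¬a ∧ b)]) = {s1, s4}
Sat(EX A[a U (¬a ∧ b)]) = {s : some successor in {s1, s4}} = {s1, s2, s4}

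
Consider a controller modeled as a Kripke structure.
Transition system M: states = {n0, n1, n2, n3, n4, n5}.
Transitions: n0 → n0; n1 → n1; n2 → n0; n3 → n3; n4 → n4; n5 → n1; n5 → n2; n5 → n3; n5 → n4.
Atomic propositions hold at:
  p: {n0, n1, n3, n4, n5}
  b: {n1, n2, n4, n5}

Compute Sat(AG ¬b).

{n0, n3}

Sat(¬b) = {n0, n3}
AG ¬b: greatest fixpoint, start Z0 = {n0, n3}, keep only states in Sat with every successor in Z. Already a fixed point.
Sat(AG ¬b) = {n0, n3}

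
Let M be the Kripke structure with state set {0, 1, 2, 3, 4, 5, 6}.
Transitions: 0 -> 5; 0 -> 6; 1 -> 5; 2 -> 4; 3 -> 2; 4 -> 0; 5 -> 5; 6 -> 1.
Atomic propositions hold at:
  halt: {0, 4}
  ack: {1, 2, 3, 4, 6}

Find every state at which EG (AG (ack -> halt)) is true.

Sat(ack -> halt) = {0, 4, 5}
AG (ack -> halt): greatest fixpoint, start Z0 = {0, 4, 5}, keep only states in Sat with every successor in Z. Z1 = {4, 5}; Z2 = {5}; fixed.
Sat(AG (ack -> halt)) = {5}
EG (AG (ack -> halt)): greatest fixpoint, start Z0 = {5}, keep only states in Sat with some successor in Z. Already a fixed point.
Sat(EG (AG (ack -> halt))) = {5}

{5}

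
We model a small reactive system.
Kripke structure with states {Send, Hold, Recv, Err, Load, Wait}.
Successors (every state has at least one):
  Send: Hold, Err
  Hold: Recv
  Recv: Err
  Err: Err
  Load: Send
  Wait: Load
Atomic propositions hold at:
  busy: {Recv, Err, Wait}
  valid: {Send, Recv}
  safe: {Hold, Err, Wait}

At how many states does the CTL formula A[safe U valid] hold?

3

A[safe U valid]: least fixpoint, start Z0 = Sat(valid) = {Send, Recv}, add states in Sat(safe) with every successor in Z. Z1 = {Send, Hold, Recv}; fixed.
Sat(A[safe U valid]) = {Send, Hold, Recv}
|Sat(A[safe U valid])| = |{Send, Hold, Recv}| = 3.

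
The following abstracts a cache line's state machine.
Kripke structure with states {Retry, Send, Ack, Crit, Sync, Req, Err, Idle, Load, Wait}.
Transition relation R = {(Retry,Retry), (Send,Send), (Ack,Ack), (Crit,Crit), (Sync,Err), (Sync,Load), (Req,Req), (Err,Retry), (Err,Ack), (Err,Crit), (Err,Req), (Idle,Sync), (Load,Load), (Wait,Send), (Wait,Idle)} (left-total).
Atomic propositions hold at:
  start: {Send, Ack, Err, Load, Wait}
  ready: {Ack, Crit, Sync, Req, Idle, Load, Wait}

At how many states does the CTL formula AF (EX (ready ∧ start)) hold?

5

Sat(ready ∧ start) = {Ack, Load, Wait}
Sat(EX (ready ∧ start)) = {s : some successor in {Ack, Load, Wait}} = {Ack, Sync, Err, Load}
AF (EX (ready ∧ start)): least fixpoint, start Z0 = {Ack, Sync, Err, Load}, add states with every successor in Z. Z1 = {Ack, Sync, Err, Idle, Load}; fixed.
Sat(AF (EX (ready ∧ start))) = {Ack, Sync, Err, Idle, Load}
|Sat(AF (EX (ready ∧ start)))| = |{Ack, Sync, Err, Idle, Load}| = 5.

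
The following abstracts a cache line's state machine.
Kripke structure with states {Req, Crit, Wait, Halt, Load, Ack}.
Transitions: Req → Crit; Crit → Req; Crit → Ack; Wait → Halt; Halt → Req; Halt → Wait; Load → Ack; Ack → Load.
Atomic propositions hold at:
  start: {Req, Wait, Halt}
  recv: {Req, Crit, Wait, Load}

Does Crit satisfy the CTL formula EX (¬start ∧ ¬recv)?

Sat(¬start) = {Crit, Load, Ack}
Sat(¬recv) = {Halt, Ack}
Sat(¬start ∧ ¬recv) = {Ack}
Sat(EX (¬start ∧ ¬recv)) = {s : some successor in {Ack}} = {Crit, Load}
Crit ∈ Sat(EX (¬start ∧ ¬recv)) = {Crit, Load}, so the formula holds at Crit.

Yes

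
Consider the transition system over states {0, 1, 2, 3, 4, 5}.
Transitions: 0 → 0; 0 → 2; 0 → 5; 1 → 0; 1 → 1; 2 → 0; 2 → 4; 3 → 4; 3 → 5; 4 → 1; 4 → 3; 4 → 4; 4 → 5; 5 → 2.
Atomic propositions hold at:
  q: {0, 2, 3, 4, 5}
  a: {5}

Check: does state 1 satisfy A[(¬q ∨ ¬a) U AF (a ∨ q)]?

No

Sat(¬q) = {1}
Sat(¬a) = {0, 1, 2, 3, 4}
Sat(¬q ∨ ¬a) = {0, 1, 2, 3, 4}
Sat(a ∨ q) = {0, 2, 3, 4, 5}
AF (a ∨ q): least fixpoint, start Z0 = {0, 2, 3, 4, 5}, add states with every successor in Z. Already a fixed point.
Sat(AF (a ∨ q)) = {0, 2, 3, 4, 5}
A[(¬q ∨ ¬a) U AF (a ∨ q)]: least fixpoint, start Z0 = Sat(AF (a ∨ q)) = {0, 2, 3, 4, 5}, add states in Sat(¬q ∨ ¬a) with every successor in Z. Already a fixed point.
Sat(A[(¬q ∨ ¬a) U AF (a ∨ q)]) = {0, 2, 3, 4, 5}
1 ∉ Sat(A[(¬q ∨ ¬a) U AF (a ∨ q)]) = {0, 2, 3, 4, 5}, so the formula does not hold at 1.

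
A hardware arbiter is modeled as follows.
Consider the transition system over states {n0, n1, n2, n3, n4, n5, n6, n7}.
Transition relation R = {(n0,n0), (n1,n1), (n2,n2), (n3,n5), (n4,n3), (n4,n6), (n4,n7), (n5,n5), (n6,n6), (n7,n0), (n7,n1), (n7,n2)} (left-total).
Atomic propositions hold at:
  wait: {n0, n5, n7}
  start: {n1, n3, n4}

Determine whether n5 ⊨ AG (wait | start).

Sat(wait | start) = {n0, n1, n3, n4, n5, n7}
AG (wait | start): greatest fixpoint, start Z0 = {n0, n1, n3, n4, n5, n7}, keep only states in Sat with every successor in Z. Z1 = {n0, n1, n3, n5}; fixed.
Sat(AG (wait | start)) = {n0, n1, n3, n5}
n5 ∈ Sat(AG (wait | start)) = {n0, n1, n3, n5}, so the formula holds at n5.

Yes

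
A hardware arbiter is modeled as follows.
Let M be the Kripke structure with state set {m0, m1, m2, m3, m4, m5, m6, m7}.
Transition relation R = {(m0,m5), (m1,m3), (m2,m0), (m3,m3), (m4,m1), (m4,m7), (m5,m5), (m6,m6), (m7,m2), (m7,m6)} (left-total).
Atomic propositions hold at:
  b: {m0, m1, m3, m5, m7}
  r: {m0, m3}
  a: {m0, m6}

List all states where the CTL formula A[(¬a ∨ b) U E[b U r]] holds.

Sat(¬a) = {m1, m2, m3, m4, m5, m7}
Sat(¬a ∨ b) = {m0, m1, m2, m3, m4, m5, m7}
E[b U r]: least fixpoint, start Z0 = Sat(r) = {m0, m3}, add states in Sat(b) with some successor in Z. Z1 = {m0, m1, m3}; fixed.
Sat(E[b U r]) = {m0, m1, m3}
A[(¬a ∨ b) U E[b U r]]: least fixpoint, start Z0 = Sat(E[b U r]) = {m0, m1, m3}, add states in Sat(¬a ∨ b) with every successor in Z. Z1 = {m0, m1, m2, m3}; fixed.
Sat(A[(¬a ∨ b) U E[b U r]]) = {m0, m1, m2, m3}

{m0, m1, m2, m3}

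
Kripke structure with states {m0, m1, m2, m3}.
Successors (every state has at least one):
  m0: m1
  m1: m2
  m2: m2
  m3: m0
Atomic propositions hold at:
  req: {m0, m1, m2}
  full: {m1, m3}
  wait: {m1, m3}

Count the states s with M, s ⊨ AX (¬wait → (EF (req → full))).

2

Sat(¬wait) = {m0, m2}
Sat(req → full) = {m1, m3}
EF (req → full): least fixpoint, start Z0 = {m1, m3}, add states with some successor in Z. Z1 = {m0, m1, m3}; fixed.
Sat(EF (req → full)) = {m0, m1, m3}
Sat(¬wait → (EF (req → full))) = {m0, m1, m3}
Sat(AX (¬wait → (EF (req → full)))) = {s : every successor in {m0, m1, m3}} = {m0, m3}
|Sat(AX (¬wait → (EF (req → full))))| = |{m0, m3}| = 2.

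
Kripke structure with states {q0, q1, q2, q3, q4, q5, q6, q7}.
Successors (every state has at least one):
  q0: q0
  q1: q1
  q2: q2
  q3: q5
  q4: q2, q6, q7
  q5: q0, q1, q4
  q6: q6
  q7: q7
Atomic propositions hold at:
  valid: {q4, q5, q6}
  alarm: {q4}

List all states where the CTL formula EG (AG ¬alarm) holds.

{q0, q1, q2, q6, q7}

Sat(¬alarm) = {q0, q1, q2, q3, q5, q6, q7}
AG ¬alarm: greatest fixpoint, start Z0 = {q0, q1, q2, q3, q5, q6, q7}, keep only states in Sat with every successor in Z. Z1 = {q0, q1, q2, q3, q6, q7}; Z2 = {q0, q1, q2, q6, q7}; fixed.
Sat(AG ¬alarm) = {q0, q1, q2, q6, q7}
EG (AG ¬alarm): greatest fixpoint, start Z0 = {q0, q1, q2, q6, q7}, keep only states in Sat with some successor in Z. Already a fixed point.
Sat(EG (AG ¬alarm)) = {q0, q1, q2, q6, q7}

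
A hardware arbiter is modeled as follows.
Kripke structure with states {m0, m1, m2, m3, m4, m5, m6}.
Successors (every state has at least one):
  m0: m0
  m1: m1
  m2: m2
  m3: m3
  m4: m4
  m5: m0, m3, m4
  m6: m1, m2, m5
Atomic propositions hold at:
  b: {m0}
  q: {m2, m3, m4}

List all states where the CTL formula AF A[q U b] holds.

{m0}

A[q U b]: least fixpoint, start Z0 = Sat(b) = {m0}, add states in Sat(q) with every successor in Z. Already a fixed point.
Sat(A[q U b]) = {m0}
AF A[q U b]: least fixpoint, start Z0 = {m0}, add states with every successor in Z. Already a fixed point.
Sat(AF A[q U b]) = {m0}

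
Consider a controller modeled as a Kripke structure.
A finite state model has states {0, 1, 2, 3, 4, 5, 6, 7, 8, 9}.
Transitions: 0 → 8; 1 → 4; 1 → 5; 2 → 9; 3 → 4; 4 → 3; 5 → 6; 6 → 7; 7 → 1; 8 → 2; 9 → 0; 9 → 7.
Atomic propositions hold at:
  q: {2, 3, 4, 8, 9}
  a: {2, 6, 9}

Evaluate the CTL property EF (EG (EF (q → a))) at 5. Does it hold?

Sat(q → a) = {0, 1, 2, 5, 6, 7, 9}
EF (q → a): least fixpoint, start Z0 = {0, 1, 2, 5, 6, 7, 9}, add states with some successor in Z. Z1 = {0, 1, 2, 5, 6, 7, 8, 9}; fixed.
Sat(EF (q → a)) = {0, 1, 2, 5, 6, 7, 8, 9}
EG (EF (q → a)): greatest fixpoint, start Z0 = {0, 1, 2, 5, 6, 7, 8, 9}, keep only states in Sat with some successor in Z. Already a fixed point.
Sat(EG (EF (q → a))) = {0, 1, 2, 5, 6, 7, 8, 9}
EF (EG (EF (q → a))): least fixpoint, start Z0 = {0, 1, 2, 5, 6, 7, 8, 9}, add states with some successor in Z. Already a fixed point.
Sat(EF (EG (EF (q → a)))) = {0, 1, 2, 5, 6, 7, 8, 9}
5 ∈ Sat(EF (EG (EF (q → a)))) = {0, 1, 2, 5, 6, 7, 8, 9}, so the formula holds at 5.

Yes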